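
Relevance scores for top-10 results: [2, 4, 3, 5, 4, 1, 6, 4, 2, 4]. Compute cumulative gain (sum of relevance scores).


Cumulative Gain = sum of relevance scores
Position 1: rel=2, running sum=2
Position 2: rel=4, running sum=6
Position 3: rel=3, running sum=9
Position 4: rel=5, running sum=14
Position 5: rel=4, running sum=18
Position 6: rel=1, running sum=19
Position 7: rel=6, running sum=25
Position 8: rel=4, running sum=29
Position 9: rel=2, running sum=31
Position 10: rel=4, running sum=35
CG = 35

35


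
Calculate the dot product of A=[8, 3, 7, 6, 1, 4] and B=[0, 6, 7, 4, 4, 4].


Dot product = sum of element-wise products
A[0]*B[0] = 8*0 = 0
A[1]*B[1] = 3*6 = 18
A[2]*B[2] = 7*7 = 49
A[3]*B[3] = 6*4 = 24
A[4]*B[4] = 1*4 = 4
A[5]*B[5] = 4*4 = 16
Sum = 0 + 18 + 49 + 24 + 4 + 16 = 111

111


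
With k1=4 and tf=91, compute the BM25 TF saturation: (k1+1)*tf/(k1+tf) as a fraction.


BM25 TF component = (k1+1)*tf / (k1+tf)
k1 = 4, tf = 91
Numerator = (4+1)*91 = 455
Denominator = 4 + 91 = 95
= 455/95 = 91/19

91/19


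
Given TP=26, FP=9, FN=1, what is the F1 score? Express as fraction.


F1 = 2 * P * R / (P + R)
P = TP/(TP+FP) = 26/35 = 26/35
R = TP/(TP+FN) = 26/27 = 26/27
2 * P * R = 2 * 26/35 * 26/27 = 1352/945
P + R = 26/35 + 26/27 = 1612/945
F1 = 1352/945 / 1612/945 = 26/31

26/31


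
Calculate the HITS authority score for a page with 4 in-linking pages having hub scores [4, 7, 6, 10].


Authority = sum of hub scores of in-linkers
In-link 1: hub score = 4
In-link 2: hub score = 7
In-link 3: hub score = 6
In-link 4: hub score = 10
Authority = 4 + 7 + 6 + 10 = 27

27


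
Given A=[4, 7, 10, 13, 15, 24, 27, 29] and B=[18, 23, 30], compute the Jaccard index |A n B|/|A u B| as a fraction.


A intersect B = []
|A intersect B| = 0
A union B = [4, 7, 10, 13, 15, 18, 23, 24, 27, 29, 30]
|A union B| = 11
Jaccard = 0/11 = 0

0


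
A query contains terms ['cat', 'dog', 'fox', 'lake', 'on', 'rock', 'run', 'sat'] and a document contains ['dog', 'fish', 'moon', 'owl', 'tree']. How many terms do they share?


Query terms: ['cat', 'dog', 'fox', 'lake', 'on', 'rock', 'run', 'sat']
Document terms: ['dog', 'fish', 'moon', 'owl', 'tree']
Common terms: ['dog']
Overlap count = 1

1


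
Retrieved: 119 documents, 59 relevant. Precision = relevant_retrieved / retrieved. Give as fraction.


Precision = relevant_retrieved / total_retrieved
= 59 / 119
= 59 / (59 + 60)
= 59/119

59/119


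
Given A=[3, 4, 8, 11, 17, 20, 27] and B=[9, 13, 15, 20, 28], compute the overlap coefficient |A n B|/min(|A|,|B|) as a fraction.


A intersect B = [20]
|A intersect B| = 1
min(|A|, |B|) = min(7, 5) = 5
Overlap = 1 / 5 = 1/5

1/5


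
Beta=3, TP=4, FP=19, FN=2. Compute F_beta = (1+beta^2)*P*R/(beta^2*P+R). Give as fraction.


P = TP/(TP+FP) = 4/23 = 4/23
R = TP/(TP+FN) = 4/6 = 2/3
beta^2 = 3^2 = 9
(1 + beta^2) = 10
Numerator = (1+beta^2)*P*R = 80/69
Denominator = beta^2*P + R = 36/23 + 2/3 = 154/69
F_beta = 40/77

40/77


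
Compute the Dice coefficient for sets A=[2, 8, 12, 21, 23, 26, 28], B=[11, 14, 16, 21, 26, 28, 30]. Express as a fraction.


A intersect B = [21, 26, 28]
|A intersect B| = 3
|A| = 7, |B| = 7
Dice = 2*3 / (7+7)
= 6 / 14 = 3/7

3/7


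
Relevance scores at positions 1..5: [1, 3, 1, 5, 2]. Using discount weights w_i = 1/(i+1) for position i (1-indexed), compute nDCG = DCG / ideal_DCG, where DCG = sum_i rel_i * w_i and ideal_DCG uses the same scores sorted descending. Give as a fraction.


Position discount weights w_i = 1/(i+1) for i=1..5:
Weights = [1/2, 1/3, 1/4, 1/5, 1/6]
Actual relevance: [1, 3, 1, 5, 2]
DCG = 1/2 + 3/3 + 1/4 + 5/5 + 2/6 = 37/12
Ideal relevance (sorted desc): [5, 3, 2, 1, 1]
Ideal DCG = 5/2 + 3/3 + 2/4 + 1/5 + 1/6 = 131/30
nDCG = DCG / ideal_DCG = 37/12 / 131/30 = 185/262

185/262


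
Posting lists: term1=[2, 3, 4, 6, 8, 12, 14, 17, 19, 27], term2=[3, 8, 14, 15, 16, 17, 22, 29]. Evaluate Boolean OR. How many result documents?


Boolean OR: find union of posting lists
term1 docs: [2, 3, 4, 6, 8, 12, 14, 17, 19, 27]
term2 docs: [3, 8, 14, 15, 16, 17, 22, 29]
Union: [2, 3, 4, 6, 8, 12, 14, 15, 16, 17, 19, 22, 27, 29]
|union| = 14

14


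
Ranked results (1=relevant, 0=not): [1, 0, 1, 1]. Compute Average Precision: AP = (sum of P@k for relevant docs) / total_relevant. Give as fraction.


Computing P@k for each relevant position:
Position 1: relevant, P@1 = 1/1 = 1
Position 2: not relevant
Position 3: relevant, P@3 = 2/3 = 2/3
Position 4: relevant, P@4 = 3/4 = 3/4
Sum of P@k = 1 + 2/3 + 3/4 = 29/12
AP = 29/12 / 3 = 29/36

29/36


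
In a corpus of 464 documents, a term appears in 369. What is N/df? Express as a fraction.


IDF ratio = N / df
= 464 / 369
= 464/369

464/369


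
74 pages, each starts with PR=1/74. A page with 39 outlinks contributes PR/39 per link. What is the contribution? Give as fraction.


Initial PR = 1/74 = 1/74
Outlinks = 39
Contribution per link = PR / outlinks
= 1/74 / 39
= 1/2886

1/2886


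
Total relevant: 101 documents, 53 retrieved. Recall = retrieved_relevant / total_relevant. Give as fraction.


Recall = retrieved_relevant / total_relevant
= 53 / 101
= 53 / (53 + 48)
= 53/101

53/101


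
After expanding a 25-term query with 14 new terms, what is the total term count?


Original terms: 25
Expansion terms: 14
Total = 25 + 14 = 39

39


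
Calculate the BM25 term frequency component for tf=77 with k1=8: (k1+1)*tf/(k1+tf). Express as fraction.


BM25 TF component = (k1+1)*tf / (k1+tf)
k1 = 8, tf = 77
Numerator = (8+1)*77 = 693
Denominator = 8 + 77 = 85
= 693/85 = 693/85

693/85


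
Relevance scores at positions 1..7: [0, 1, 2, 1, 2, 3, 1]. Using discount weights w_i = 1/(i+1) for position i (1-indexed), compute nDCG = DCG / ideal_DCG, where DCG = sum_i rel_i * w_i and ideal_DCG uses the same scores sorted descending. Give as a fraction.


Position discount weights w_i = 1/(i+1) for i=1..7:
Weights = [1/2, 1/3, 1/4, 1/5, 1/6, 1/7, 1/8]
Actual relevance: [0, 1, 2, 1, 2, 3, 1]
DCG = 0/2 + 1/3 + 2/4 + 1/5 + 2/6 + 3/7 + 1/8 = 1613/840
Ideal relevance (sorted desc): [3, 2, 2, 1, 1, 1, 0]
Ideal DCG = 3/2 + 2/3 + 2/4 + 1/5 + 1/6 + 1/7 + 0/8 = 667/210
nDCG = DCG / ideal_DCG = 1613/840 / 667/210 = 1613/2668

1613/2668


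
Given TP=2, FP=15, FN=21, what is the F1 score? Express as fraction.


F1 = 2 * P * R / (P + R)
P = TP/(TP+FP) = 2/17 = 2/17
R = TP/(TP+FN) = 2/23 = 2/23
2 * P * R = 2 * 2/17 * 2/23 = 8/391
P + R = 2/17 + 2/23 = 80/391
F1 = 8/391 / 80/391 = 1/10

1/10


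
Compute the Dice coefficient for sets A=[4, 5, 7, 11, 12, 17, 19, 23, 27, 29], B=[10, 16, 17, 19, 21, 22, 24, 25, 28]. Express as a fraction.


A intersect B = [17, 19]
|A intersect B| = 2
|A| = 10, |B| = 9
Dice = 2*2 / (10+9)
= 4 / 19 = 4/19

4/19


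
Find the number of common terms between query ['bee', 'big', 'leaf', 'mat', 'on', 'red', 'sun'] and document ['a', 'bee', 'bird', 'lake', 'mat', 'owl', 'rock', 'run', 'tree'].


Query terms: ['bee', 'big', 'leaf', 'mat', 'on', 'red', 'sun']
Document terms: ['a', 'bee', 'bird', 'lake', 'mat', 'owl', 'rock', 'run', 'tree']
Common terms: ['bee', 'mat']
Overlap count = 2

2


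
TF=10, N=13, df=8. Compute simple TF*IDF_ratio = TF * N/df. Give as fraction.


TF * (N/df)
= 10 * (13/8)
= 10 * 13/8
= 65/4

65/4


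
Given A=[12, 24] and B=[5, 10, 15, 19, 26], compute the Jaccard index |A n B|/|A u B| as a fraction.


A intersect B = []
|A intersect B| = 0
A union B = [5, 10, 12, 15, 19, 24, 26]
|A union B| = 7
Jaccard = 0/7 = 0

0


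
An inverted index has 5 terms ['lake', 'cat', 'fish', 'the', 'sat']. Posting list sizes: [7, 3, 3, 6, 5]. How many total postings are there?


Summing posting list sizes:
'lake': 7 postings
'cat': 3 postings
'fish': 3 postings
'the': 6 postings
'sat': 5 postings
Total = 7 + 3 + 3 + 6 + 5 = 24

24


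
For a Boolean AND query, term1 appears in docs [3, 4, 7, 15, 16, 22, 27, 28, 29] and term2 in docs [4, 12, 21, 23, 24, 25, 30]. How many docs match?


Boolean AND: find intersection of posting lists
term1 docs: [3, 4, 7, 15, 16, 22, 27, 28, 29]
term2 docs: [4, 12, 21, 23, 24, 25, 30]
Intersection: [4]
|intersection| = 1

1


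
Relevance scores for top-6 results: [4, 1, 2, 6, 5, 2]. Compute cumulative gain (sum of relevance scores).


Cumulative Gain = sum of relevance scores
Position 1: rel=4, running sum=4
Position 2: rel=1, running sum=5
Position 3: rel=2, running sum=7
Position 4: rel=6, running sum=13
Position 5: rel=5, running sum=18
Position 6: rel=2, running sum=20
CG = 20

20


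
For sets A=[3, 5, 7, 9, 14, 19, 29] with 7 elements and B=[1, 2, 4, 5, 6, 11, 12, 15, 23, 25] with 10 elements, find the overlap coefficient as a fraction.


A intersect B = [5]
|A intersect B| = 1
min(|A|, |B|) = min(7, 10) = 7
Overlap = 1 / 7 = 1/7

1/7


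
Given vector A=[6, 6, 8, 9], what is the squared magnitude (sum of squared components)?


|A|^2 = sum of squared components
A[0]^2 = 6^2 = 36
A[1]^2 = 6^2 = 36
A[2]^2 = 8^2 = 64
A[3]^2 = 9^2 = 81
Sum = 36 + 36 + 64 + 81 = 217

217


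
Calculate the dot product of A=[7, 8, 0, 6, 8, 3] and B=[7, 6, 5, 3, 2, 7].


Dot product = sum of element-wise products
A[0]*B[0] = 7*7 = 49
A[1]*B[1] = 8*6 = 48
A[2]*B[2] = 0*5 = 0
A[3]*B[3] = 6*3 = 18
A[4]*B[4] = 8*2 = 16
A[5]*B[5] = 3*7 = 21
Sum = 49 + 48 + 0 + 18 + 16 + 21 = 152

152


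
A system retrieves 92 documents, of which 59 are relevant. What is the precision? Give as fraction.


Precision = relevant_retrieved / total_retrieved
= 59 / 92
= 59 / (59 + 33)
= 59/92

59/92


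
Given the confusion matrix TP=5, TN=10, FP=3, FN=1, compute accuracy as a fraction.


Accuracy = (TP + TN) / (TP + TN + FP + FN)
TP + TN = 5 + 10 = 15
Total = 5 + 10 + 3 + 1 = 19
Accuracy = 15 / 19 = 15/19

15/19


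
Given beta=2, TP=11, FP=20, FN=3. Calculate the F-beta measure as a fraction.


P = TP/(TP+FP) = 11/31 = 11/31
R = TP/(TP+FN) = 11/14 = 11/14
beta^2 = 2^2 = 4
(1 + beta^2) = 5
Numerator = (1+beta^2)*P*R = 605/434
Denominator = beta^2*P + R = 44/31 + 11/14 = 957/434
F_beta = 55/87

55/87


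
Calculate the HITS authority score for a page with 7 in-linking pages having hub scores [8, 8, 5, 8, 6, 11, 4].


Authority = sum of hub scores of in-linkers
In-link 1: hub score = 8
In-link 2: hub score = 8
In-link 3: hub score = 5
In-link 4: hub score = 8
In-link 5: hub score = 6
In-link 6: hub score = 11
In-link 7: hub score = 4
Authority = 8 + 8 + 5 + 8 + 6 + 11 + 4 = 50

50


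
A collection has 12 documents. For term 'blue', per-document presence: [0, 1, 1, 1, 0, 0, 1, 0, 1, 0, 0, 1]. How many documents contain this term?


Checking each document for 'blue':
Doc 1: absent
Doc 2: present
Doc 3: present
Doc 4: present
Doc 5: absent
Doc 6: absent
Doc 7: present
Doc 8: absent
Doc 9: present
Doc 10: absent
Doc 11: absent
Doc 12: present
df = sum of presences = 0 + 1 + 1 + 1 + 0 + 0 + 1 + 0 + 1 + 0 + 0 + 1 = 6

6


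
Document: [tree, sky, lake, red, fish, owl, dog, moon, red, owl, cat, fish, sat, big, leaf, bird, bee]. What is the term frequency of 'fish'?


Document has 17 words
Scanning for 'fish':
Found at positions: [4, 11]
Count = 2

2


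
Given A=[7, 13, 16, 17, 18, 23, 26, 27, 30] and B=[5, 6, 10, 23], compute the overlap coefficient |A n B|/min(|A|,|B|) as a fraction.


A intersect B = [23]
|A intersect B| = 1
min(|A|, |B|) = min(9, 4) = 4
Overlap = 1 / 4 = 1/4

1/4


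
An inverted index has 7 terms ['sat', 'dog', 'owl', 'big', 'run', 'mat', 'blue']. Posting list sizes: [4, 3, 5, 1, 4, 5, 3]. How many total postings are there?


Summing posting list sizes:
'sat': 4 postings
'dog': 3 postings
'owl': 5 postings
'big': 1 postings
'run': 4 postings
'mat': 5 postings
'blue': 3 postings
Total = 4 + 3 + 5 + 1 + 4 + 5 + 3 = 25

25


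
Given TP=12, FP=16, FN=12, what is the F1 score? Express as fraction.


F1 = 2 * P * R / (P + R)
P = TP/(TP+FP) = 12/28 = 3/7
R = TP/(TP+FN) = 12/24 = 1/2
2 * P * R = 2 * 3/7 * 1/2 = 3/7
P + R = 3/7 + 1/2 = 13/14
F1 = 3/7 / 13/14 = 6/13

6/13


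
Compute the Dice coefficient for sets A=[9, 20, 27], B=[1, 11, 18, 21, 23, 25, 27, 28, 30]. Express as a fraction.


A intersect B = [27]
|A intersect B| = 1
|A| = 3, |B| = 9
Dice = 2*1 / (3+9)
= 2 / 12 = 1/6

1/6


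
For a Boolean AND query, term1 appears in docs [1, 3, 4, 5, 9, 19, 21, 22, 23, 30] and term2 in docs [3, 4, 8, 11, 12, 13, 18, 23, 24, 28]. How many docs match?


Boolean AND: find intersection of posting lists
term1 docs: [1, 3, 4, 5, 9, 19, 21, 22, 23, 30]
term2 docs: [3, 4, 8, 11, 12, 13, 18, 23, 24, 28]
Intersection: [3, 4, 23]
|intersection| = 3

3


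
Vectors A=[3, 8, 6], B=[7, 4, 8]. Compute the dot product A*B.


Dot product = sum of element-wise products
A[0]*B[0] = 3*7 = 21
A[1]*B[1] = 8*4 = 32
A[2]*B[2] = 6*8 = 48
Sum = 21 + 32 + 48 = 101

101


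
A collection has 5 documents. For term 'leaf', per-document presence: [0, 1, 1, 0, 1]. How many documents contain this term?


Checking each document for 'leaf':
Doc 1: absent
Doc 2: present
Doc 3: present
Doc 4: absent
Doc 5: present
df = sum of presences = 0 + 1 + 1 + 0 + 1 = 3

3


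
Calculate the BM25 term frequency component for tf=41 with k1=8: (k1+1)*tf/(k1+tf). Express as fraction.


BM25 TF component = (k1+1)*tf / (k1+tf)
k1 = 8, tf = 41
Numerator = (8+1)*41 = 369
Denominator = 8 + 41 = 49
= 369/49 = 369/49

369/49


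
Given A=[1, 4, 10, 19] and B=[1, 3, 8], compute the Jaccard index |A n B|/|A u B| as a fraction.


A intersect B = [1]
|A intersect B| = 1
A union B = [1, 3, 4, 8, 10, 19]
|A union B| = 6
Jaccard = 1/6 = 1/6

1/6


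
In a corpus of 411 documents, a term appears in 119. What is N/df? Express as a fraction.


IDF ratio = N / df
= 411 / 119
= 411/119

411/119


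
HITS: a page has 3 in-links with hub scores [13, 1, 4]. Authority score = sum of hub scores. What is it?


Authority = sum of hub scores of in-linkers
In-link 1: hub score = 13
In-link 2: hub score = 1
In-link 3: hub score = 4
Authority = 13 + 1 + 4 = 18

18


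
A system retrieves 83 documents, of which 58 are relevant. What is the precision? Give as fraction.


Precision = relevant_retrieved / total_retrieved
= 58 / 83
= 58 / (58 + 25)
= 58/83

58/83


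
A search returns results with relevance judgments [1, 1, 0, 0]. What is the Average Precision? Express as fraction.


Computing P@k for each relevant position:
Position 1: relevant, P@1 = 1/1 = 1
Position 2: relevant, P@2 = 2/2 = 1
Position 3: not relevant
Position 4: not relevant
Sum of P@k = 1 + 1 = 2
AP = 2 / 2 = 1

1


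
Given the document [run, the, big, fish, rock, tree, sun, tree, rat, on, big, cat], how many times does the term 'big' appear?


Document has 12 words
Scanning for 'big':
Found at positions: [2, 10]
Count = 2

2


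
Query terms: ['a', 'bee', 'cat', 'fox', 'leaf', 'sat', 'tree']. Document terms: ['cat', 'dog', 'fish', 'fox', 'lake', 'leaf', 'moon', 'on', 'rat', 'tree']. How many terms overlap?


Query terms: ['a', 'bee', 'cat', 'fox', 'leaf', 'sat', 'tree']
Document terms: ['cat', 'dog', 'fish', 'fox', 'lake', 'leaf', 'moon', 'on', 'rat', 'tree']
Common terms: ['cat', 'fox', 'leaf', 'tree']
Overlap count = 4

4


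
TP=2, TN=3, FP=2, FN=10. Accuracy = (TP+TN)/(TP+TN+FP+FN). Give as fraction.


Accuracy = (TP + TN) / (TP + TN + FP + FN)
TP + TN = 2 + 3 = 5
Total = 2 + 3 + 2 + 10 = 17
Accuracy = 5 / 17 = 5/17

5/17


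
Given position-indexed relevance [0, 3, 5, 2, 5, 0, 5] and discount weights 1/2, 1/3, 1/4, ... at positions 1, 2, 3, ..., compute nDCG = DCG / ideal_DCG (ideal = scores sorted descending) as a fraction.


Position discount weights w_i = 1/(i+1) for i=1..7:
Weights = [1/2, 1/3, 1/4, 1/5, 1/6, 1/7, 1/8]
Actual relevance: [0, 3, 5, 2, 5, 0, 5]
DCG = 0/2 + 3/3 + 5/4 + 2/5 + 5/6 + 0/7 + 5/8 = 493/120
Ideal relevance (sorted desc): [5, 5, 5, 3, 2, 0, 0]
Ideal DCG = 5/2 + 5/3 + 5/4 + 3/5 + 2/6 + 0/7 + 0/8 = 127/20
nDCG = DCG / ideal_DCG = 493/120 / 127/20 = 493/762

493/762


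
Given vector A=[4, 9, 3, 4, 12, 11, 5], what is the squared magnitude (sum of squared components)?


|A|^2 = sum of squared components
A[0]^2 = 4^2 = 16
A[1]^2 = 9^2 = 81
A[2]^2 = 3^2 = 9
A[3]^2 = 4^2 = 16
A[4]^2 = 12^2 = 144
A[5]^2 = 11^2 = 121
A[6]^2 = 5^2 = 25
Sum = 16 + 81 + 9 + 16 + 144 + 121 + 25 = 412

412


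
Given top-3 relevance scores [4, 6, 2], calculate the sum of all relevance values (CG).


Cumulative Gain = sum of relevance scores
Position 1: rel=4, running sum=4
Position 2: rel=6, running sum=10
Position 3: rel=2, running sum=12
CG = 12

12


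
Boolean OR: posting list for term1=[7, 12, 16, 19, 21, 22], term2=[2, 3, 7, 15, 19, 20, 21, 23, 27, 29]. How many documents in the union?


Boolean OR: find union of posting lists
term1 docs: [7, 12, 16, 19, 21, 22]
term2 docs: [2, 3, 7, 15, 19, 20, 21, 23, 27, 29]
Union: [2, 3, 7, 12, 15, 16, 19, 20, 21, 22, 23, 27, 29]
|union| = 13

13


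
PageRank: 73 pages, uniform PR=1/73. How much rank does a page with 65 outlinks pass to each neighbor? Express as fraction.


Initial PR = 1/73 = 1/73
Outlinks = 65
Contribution per link = PR / outlinks
= 1/73 / 65
= 1/4745

1/4745


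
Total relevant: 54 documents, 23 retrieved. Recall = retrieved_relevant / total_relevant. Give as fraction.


Recall = retrieved_relevant / total_relevant
= 23 / 54
= 23 / (23 + 31)
= 23/54

23/54


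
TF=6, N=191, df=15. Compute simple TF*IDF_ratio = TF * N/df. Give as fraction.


TF * (N/df)
= 6 * (191/15)
= 6 * 191/15
= 382/5

382/5


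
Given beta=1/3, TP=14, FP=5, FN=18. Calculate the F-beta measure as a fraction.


P = TP/(TP+FP) = 14/19 = 14/19
R = TP/(TP+FN) = 14/32 = 7/16
beta^2 = 1/3^2 = 1/9
(1 + beta^2) = 10/9
Numerator = (1+beta^2)*P*R = 245/684
Denominator = beta^2*P + R = 14/171 + 7/16 = 1421/2736
F_beta = 20/29

20/29


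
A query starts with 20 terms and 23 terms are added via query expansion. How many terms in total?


Original terms: 20
Expansion terms: 23
Total = 20 + 23 = 43

43


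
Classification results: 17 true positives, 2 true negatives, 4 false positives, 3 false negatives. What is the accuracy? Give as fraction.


Accuracy = (TP + TN) / (TP + TN + FP + FN)
TP + TN = 17 + 2 = 19
Total = 17 + 2 + 4 + 3 = 26
Accuracy = 19 / 26 = 19/26

19/26


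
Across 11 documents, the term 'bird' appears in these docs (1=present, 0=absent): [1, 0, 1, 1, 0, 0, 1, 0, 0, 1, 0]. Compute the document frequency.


Checking each document for 'bird':
Doc 1: present
Doc 2: absent
Doc 3: present
Doc 4: present
Doc 5: absent
Doc 6: absent
Doc 7: present
Doc 8: absent
Doc 9: absent
Doc 10: present
Doc 11: absent
df = sum of presences = 1 + 0 + 1 + 1 + 0 + 0 + 1 + 0 + 0 + 1 + 0 = 5

5


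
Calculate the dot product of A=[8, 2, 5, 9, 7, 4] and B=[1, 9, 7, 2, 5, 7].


Dot product = sum of element-wise products
A[0]*B[0] = 8*1 = 8
A[1]*B[1] = 2*9 = 18
A[2]*B[2] = 5*7 = 35
A[3]*B[3] = 9*2 = 18
A[4]*B[4] = 7*5 = 35
A[5]*B[5] = 4*7 = 28
Sum = 8 + 18 + 35 + 18 + 35 + 28 = 142

142


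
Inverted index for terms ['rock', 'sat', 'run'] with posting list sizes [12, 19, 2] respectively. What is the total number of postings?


Summing posting list sizes:
'rock': 12 postings
'sat': 19 postings
'run': 2 postings
Total = 12 + 19 + 2 = 33

33


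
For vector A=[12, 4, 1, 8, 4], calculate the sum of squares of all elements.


|A|^2 = sum of squared components
A[0]^2 = 12^2 = 144
A[1]^2 = 4^2 = 16
A[2]^2 = 1^2 = 1
A[3]^2 = 8^2 = 64
A[4]^2 = 4^2 = 16
Sum = 144 + 16 + 1 + 64 + 16 = 241

241


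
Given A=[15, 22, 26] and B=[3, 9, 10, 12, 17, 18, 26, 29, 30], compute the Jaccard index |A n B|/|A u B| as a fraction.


A intersect B = [26]
|A intersect B| = 1
A union B = [3, 9, 10, 12, 15, 17, 18, 22, 26, 29, 30]
|A union B| = 11
Jaccard = 1/11 = 1/11

1/11


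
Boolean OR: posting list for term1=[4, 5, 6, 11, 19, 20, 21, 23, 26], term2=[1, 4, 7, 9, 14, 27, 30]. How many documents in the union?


Boolean OR: find union of posting lists
term1 docs: [4, 5, 6, 11, 19, 20, 21, 23, 26]
term2 docs: [1, 4, 7, 9, 14, 27, 30]
Union: [1, 4, 5, 6, 7, 9, 11, 14, 19, 20, 21, 23, 26, 27, 30]
|union| = 15

15


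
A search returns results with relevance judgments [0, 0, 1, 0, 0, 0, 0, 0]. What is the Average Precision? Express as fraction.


Computing P@k for each relevant position:
Position 1: not relevant
Position 2: not relevant
Position 3: relevant, P@3 = 1/3 = 1/3
Position 4: not relevant
Position 5: not relevant
Position 6: not relevant
Position 7: not relevant
Position 8: not relevant
Sum of P@k = 1/3 = 1/3
AP = 1/3 / 1 = 1/3

1/3


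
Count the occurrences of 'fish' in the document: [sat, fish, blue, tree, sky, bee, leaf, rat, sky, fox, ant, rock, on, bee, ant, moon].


Document has 16 words
Scanning for 'fish':
Found at positions: [1]
Count = 1

1


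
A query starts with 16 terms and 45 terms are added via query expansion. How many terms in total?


Original terms: 16
Expansion terms: 45
Total = 16 + 45 = 61

61


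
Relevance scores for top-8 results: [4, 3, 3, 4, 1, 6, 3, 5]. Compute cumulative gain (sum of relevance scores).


Cumulative Gain = sum of relevance scores
Position 1: rel=4, running sum=4
Position 2: rel=3, running sum=7
Position 3: rel=3, running sum=10
Position 4: rel=4, running sum=14
Position 5: rel=1, running sum=15
Position 6: rel=6, running sum=21
Position 7: rel=3, running sum=24
Position 8: rel=5, running sum=29
CG = 29

29


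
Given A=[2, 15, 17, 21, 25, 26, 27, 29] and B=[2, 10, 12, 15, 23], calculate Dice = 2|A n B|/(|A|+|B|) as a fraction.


A intersect B = [2, 15]
|A intersect B| = 2
|A| = 8, |B| = 5
Dice = 2*2 / (8+5)
= 4 / 13 = 4/13

4/13


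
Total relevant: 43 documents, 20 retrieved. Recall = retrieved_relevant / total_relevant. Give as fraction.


Recall = retrieved_relevant / total_relevant
= 20 / 43
= 20 / (20 + 23)
= 20/43

20/43


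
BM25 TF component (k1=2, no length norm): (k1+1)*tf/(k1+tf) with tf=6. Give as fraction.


BM25 TF component = (k1+1)*tf / (k1+tf)
k1 = 2, tf = 6
Numerator = (2+1)*6 = 18
Denominator = 2 + 6 = 8
= 18/8 = 9/4

9/4


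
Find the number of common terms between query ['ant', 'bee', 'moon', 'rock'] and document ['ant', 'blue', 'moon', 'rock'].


Query terms: ['ant', 'bee', 'moon', 'rock']
Document terms: ['ant', 'blue', 'moon', 'rock']
Common terms: ['ant', 'moon', 'rock']
Overlap count = 3

3


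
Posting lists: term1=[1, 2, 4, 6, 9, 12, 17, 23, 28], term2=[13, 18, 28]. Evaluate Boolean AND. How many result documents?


Boolean AND: find intersection of posting lists
term1 docs: [1, 2, 4, 6, 9, 12, 17, 23, 28]
term2 docs: [13, 18, 28]
Intersection: [28]
|intersection| = 1

1


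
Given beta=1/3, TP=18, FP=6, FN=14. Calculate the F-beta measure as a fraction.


P = TP/(TP+FP) = 18/24 = 3/4
R = TP/(TP+FN) = 18/32 = 9/16
beta^2 = 1/3^2 = 1/9
(1 + beta^2) = 10/9
Numerator = (1+beta^2)*P*R = 15/32
Denominator = beta^2*P + R = 1/12 + 9/16 = 31/48
F_beta = 45/62

45/62


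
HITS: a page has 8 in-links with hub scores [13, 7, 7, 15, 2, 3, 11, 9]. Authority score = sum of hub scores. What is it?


Authority = sum of hub scores of in-linkers
In-link 1: hub score = 13
In-link 2: hub score = 7
In-link 3: hub score = 7
In-link 4: hub score = 15
In-link 5: hub score = 2
In-link 6: hub score = 3
In-link 7: hub score = 11
In-link 8: hub score = 9
Authority = 13 + 7 + 7 + 15 + 2 + 3 + 11 + 9 = 67

67


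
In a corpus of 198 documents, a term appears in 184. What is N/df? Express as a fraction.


IDF ratio = N / df
= 198 / 184
= 99/92

99/92


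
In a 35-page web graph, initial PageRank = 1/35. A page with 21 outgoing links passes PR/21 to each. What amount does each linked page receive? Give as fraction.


Initial PR = 1/35 = 1/35
Outlinks = 21
Contribution per link = PR / outlinks
= 1/35 / 21
= 1/735

1/735


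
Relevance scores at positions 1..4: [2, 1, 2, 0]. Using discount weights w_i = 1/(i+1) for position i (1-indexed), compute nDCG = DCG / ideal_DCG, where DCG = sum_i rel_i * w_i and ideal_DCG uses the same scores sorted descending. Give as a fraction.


Position discount weights w_i = 1/(i+1) for i=1..4:
Weights = [1/2, 1/3, 1/4, 1/5]
Actual relevance: [2, 1, 2, 0]
DCG = 2/2 + 1/3 + 2/4 + 0/5 = 11/6
Ideal relevance (sorted desc): [2, 2, 1, 0]
Ideal DCG = 2/2 + 2/3 + 1/4 + 0/5 = 23/12
nDCG = DCG / ideal_DCG = 11/6 / 23/12 = 22/23

22/23


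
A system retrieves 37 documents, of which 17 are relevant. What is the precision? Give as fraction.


Precision = relevant_retrieved / total_retrieved
= 17 / 37
= 17 / (17 + 20)
= 17/37

17/37


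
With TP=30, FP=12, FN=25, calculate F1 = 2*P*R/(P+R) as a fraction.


F1 = 2 * P * R / (P + R)
P = TP/(TP+FP) = 30/42 = 5/7
R = TP/(TP+FN) = 30/55 = 6/11
2 * P * R = 2 * 5/7 * 6/11 = 60/77
P + R = 5/7 + 6/11 = 97/77
F1 = 60/77 / 97/77 = 60/97

60/97


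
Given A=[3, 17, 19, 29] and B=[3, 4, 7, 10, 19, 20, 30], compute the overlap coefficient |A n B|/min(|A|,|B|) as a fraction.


A intersect B = [3, 19]
|A intersect B| = 2
min(|A|, |B|) = min(4, 7) = 4
Overlap = 2 / 4 = 1/2

1/2


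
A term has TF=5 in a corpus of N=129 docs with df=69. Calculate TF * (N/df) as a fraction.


TF * (N/df)
= 5 * (129/69)
= 5 * 43/23
= 215/23

215/23


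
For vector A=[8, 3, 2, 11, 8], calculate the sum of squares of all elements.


|A|^2 = sum of squared components
A[0]^2 = 8^2 = 64
A[1]^2 = 3^2 = 9
A[2]^2 = 2^2 = 4
A[3]^2 = 11^2 = 121
A[4]^2 = 8^2 = 64
Sum = 64 + 9 + 4 + 121 + 64 = 262

262


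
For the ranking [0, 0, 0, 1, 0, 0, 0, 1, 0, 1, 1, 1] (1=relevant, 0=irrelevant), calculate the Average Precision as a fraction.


Computing P@k for each relevant position:
Position 1: not relevant
Position 2: not relevant
Position 3: not relevant
Position 4: relevant, P@4 = 1/4 = 1/4
Position 5: not relevant
Position 6: not relevant
Position 7: not relevant
Position 8: relevant, P@8 = 2/8 = 1/4
Position 9: not relevant
Position 10: relevant, P@10 = 3/10 = 3/10
Position 11: relevant, P@11 = 4/11 = 4/11
Position 12: relevant, P@12 = 5/12 = 5/12
Sum of P@k = 1/4 + 1/4 + 3/10 + 4/11 + 5/12 = 1043/660
AP = 1043/660 / 5 = 1043/3300

1043/3300


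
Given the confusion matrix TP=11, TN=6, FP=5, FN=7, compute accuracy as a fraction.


Accuracy = (TP + TN) / (TP + TN + FP + FN)
TP + TN = 11 + 6 = 17
Total = 11 + 6 + 5 + 7 = 29
Accuracy = 17 / 29 = 17/29

17/29


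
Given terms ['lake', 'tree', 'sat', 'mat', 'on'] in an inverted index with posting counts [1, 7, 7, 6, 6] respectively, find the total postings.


Summing posting list sizes:
'lake': 1 postings
'tree': 7 postings
'sat': 7 postings
'mat': 6 postings
'on': 6 postings
Total = 1 + 7 + 7 + 6 + 6 = 27

27


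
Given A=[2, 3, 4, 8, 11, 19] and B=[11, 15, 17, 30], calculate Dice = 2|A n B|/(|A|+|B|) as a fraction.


A intersect B = [11]
|A intersect B| = 1
|A| = 6, |B| = 4
Dice = 2*1 / (6+4)
= 2 / 10 = 1/5

1/5


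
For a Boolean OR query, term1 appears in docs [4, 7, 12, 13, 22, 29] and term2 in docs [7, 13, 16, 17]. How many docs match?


Boolean OR: find union of posting lists
term1 docs: [4, 7, 12, 13, 22, 29]
term2 docs: [7, 13, 16, 17]
Union: [4, 7, 12, 13, 16, 17, 22, 29]
|union| = 8

8


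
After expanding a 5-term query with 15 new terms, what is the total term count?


Original terms: 5
Expansion terms: 15
Total = 5 + 15 = 20

20


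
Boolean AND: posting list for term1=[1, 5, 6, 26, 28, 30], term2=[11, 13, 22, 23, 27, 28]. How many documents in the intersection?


Boolean AND: find intersection of posting lists
term1 docs: [1, 5, 6, 26, 28, 30]
term2 docs: [11, 13, 22, 23, 27, 28]
Intersection: [28]
|intersection| = 1

1


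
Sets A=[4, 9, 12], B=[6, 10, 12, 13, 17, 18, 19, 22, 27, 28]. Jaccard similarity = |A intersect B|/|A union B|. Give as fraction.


A intersect B = [12]
|A intersect B| = 1
A union B = [4, 6, 9, 10, 12, 13, 17, 18, 19, 22, 27, 28]
|A union B| = 12
Jaccard = 1/12 = 1/12

1/12


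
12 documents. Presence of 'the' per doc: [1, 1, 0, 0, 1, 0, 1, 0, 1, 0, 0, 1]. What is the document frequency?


Checking each document for 'the':
Doc 1: present
Doc 2: present
Doc 3: absent
Doc 4: absent
Doc 5: present
Doc 6: absent
Doc 7: present
Doc 8: absent
Doc 9: present
Doc 10: absent
Doc 11: absent
Doc 12: present
df = sum of presences = 1 + 1 + 0 + 0 + 1 + 0 + 1 + 0 + 1 + 0 + 0 + 1 = 6

6


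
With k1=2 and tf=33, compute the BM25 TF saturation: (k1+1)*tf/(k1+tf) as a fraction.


BM25 TF component = (k1+1)*tf / (k1+tf)
k1 = 2, tf = 33
Numerator = (2+1)*33 = 99
Denominator = 2 + 33 = 35
= 99/35 = 99/35

99/35


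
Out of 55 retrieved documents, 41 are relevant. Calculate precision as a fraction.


Precision = relevant_retrieved / total_retrieved
= 41 / 55
= 41 / (41 + 14)
= 41/55

41/55


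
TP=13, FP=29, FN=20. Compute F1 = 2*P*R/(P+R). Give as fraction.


F1 = 2 * P * R / (P + R)
P = TP/(TP+FP) = 13/42 = 13/42
R = TP/(TP+FN) = 13/33 = 13/33
2 * P * R = 2 * 13/42 * 13/33 = 169/693
P + R = 13/42 + 13/33 = 325/462
F1 = 169/693 / 325/462 = 26/75

26/75


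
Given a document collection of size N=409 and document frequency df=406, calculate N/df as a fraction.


IDF ratio = N / df
= 409 / 406
= 409/406

409/406


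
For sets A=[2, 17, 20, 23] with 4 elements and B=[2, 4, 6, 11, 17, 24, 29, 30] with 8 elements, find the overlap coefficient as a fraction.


A intersect B = [2, 17]
|A intersect B| = 2
min(|A|, |B|) = min(4, 8) = 4
Overlap = 2 / 4 = 1/2

1/2


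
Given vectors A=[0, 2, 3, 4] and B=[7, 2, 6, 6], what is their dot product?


Dot product = sum of element-wise products
A[0]*B[0] = 0*7 = 0
A[1]*B[1] = 2*2 = 4
A[2]*B[2] = 3*6 = 18
A[3]*B[3] = 4*6 = 24
Sum = 0 + 4 + 18 + 24 = 46

46


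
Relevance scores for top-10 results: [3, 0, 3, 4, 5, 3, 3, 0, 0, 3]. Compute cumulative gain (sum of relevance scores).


Cumulative Gain = sum of relevance scores
Position 1: rel=3, running sum=3
Position 2: rel=0, running sum=3
Position 3: rel=3, running sum=6
Position 4: rel=4, running sum=10
Position 5: rel=5, running sum=15
Position 6: rel=3, running sum=18
Position 7: rel=3, running sum=21
Position 8: rel=0, running sum=21
Position 9: rel=0, running sum=21
Position 10: rel=3, running sum=24
CG = 24

24


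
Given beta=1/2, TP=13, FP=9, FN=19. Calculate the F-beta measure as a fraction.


P = TP/(TP+FP) = 13/22 = 13/22
R = TP/(TP+FN) = 13/32 = 13/32
beta^2 = 1/2^2 = 1/4
(1 + beta^2) = 5/4
Numerator = (1+beta^2)*P*R = 845/2816
Denominator = beta^2*P + R = 13/88 + 13/32 = 195/352
F_beta = 13/24

13/24


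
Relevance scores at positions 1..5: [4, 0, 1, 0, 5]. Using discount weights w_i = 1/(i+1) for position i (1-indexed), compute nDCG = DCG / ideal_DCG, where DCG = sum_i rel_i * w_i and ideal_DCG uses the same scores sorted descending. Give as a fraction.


Position discount weights w_i = 1/(i+1) for i=1..5:
Weights = [1/2, 1/3, 1/4, 1/5, 1/6]
Actual relevance: [4, 0, 1, 0, 5]
DCG = 4/2 + 0/3 + 1/4 + 0/5 + 5/6 = 37/12
Ideal relevance (sorted desc): [5, 4, 1, 0, 0]
Ideal DCG = 5/2 + 4/3 + 1/4 + 0/5 + 0/6 = 49/12
nDCG = DCG / ideal_DCG = 37/12 / 49/12 = 37/49

37/49


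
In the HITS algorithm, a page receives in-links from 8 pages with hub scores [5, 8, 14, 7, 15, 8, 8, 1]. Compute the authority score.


Authority = sum of hub scores of in-linkers
In-link 1: hub score = 5
In-link 2: hub score = 8
In-link 3: hub score = 14
In-link 4: hub score = 7
In-link 5: hub score = 15
In-link 6: hub score = 8
In-link 7: hub score = 8
In-link 8: hub score = 1
Authority = 5 + 8 + 14 + 7 + 15 + 8 + 8 + 1 = 66

66


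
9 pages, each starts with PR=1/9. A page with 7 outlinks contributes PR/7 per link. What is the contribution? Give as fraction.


Initial PR = 1/9 = 1/9
Outlinks = 7
Contribution per link = PR / outlinks
= 1/9 / 7
= 1/63

1/63


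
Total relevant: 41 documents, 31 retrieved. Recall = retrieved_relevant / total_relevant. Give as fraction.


Recall = retrieved_relevant / total_relevant
= 31 / 41
= 31 / (31 + 10)
= 31/41

31/41


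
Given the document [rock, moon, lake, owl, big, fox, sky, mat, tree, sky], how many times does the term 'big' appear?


Document has 10 words
Scanning for 'big':
Found at positions: [4]
Count = 1

1


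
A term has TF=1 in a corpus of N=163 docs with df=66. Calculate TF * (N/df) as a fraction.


TF * (N/df)
= 1 * (163/66)
= 1 * 163/66
= 163/66

163/66


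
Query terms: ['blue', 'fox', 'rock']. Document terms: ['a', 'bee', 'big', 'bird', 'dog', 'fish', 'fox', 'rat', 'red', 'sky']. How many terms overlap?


Query terms: ['blue', 'fox', 'rock']
Document terms: ['a', 'bee', 'big', 'bird', 'dog', 'fish', 'fox', 'rat', 'red', 'sky']
Common terms: ['fox']
Overlap count = 1

1


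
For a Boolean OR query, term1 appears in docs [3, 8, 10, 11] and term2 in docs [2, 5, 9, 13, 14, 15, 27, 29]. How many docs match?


Boolean OR: find union of posting lists
term1 docs: [3, 8, 10, 11]
term2 docs: [2, 5, 9, 13, 14, 15, 27, 29]
Union: [2, 3, 5, 8, 9, 10, 11, 13, 14, 15, 27, 29]
|union| = 12

12


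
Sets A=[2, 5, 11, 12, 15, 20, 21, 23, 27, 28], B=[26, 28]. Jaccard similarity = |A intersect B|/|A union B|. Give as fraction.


A intersect B = [28]
|A intersect B| = 1
A union B = [2, 5, 11, 12, 15, 20, 21, 23, 26, 27, 28]
|A union B| = 11
Jaccard = 1/11 = 1/11

1/11


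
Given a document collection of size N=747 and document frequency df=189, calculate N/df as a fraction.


IDF ratio = N / df
= 747 / 189
= 83/21

83/21


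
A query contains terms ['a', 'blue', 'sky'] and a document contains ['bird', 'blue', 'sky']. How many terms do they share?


Query terms: ['a', 'blue', 'sky']
Document terms: ['bird', 'blue', 'sky']
Common terms: ['blue', 'sky']
Overlap count = 2

2


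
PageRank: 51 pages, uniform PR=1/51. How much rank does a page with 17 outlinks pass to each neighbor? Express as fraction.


Initial PR = 1/51 = 1/51
Outlinks = 17
Contribution per link = PR / outlinks
= 1/51 / 17
= 1/867

1/867


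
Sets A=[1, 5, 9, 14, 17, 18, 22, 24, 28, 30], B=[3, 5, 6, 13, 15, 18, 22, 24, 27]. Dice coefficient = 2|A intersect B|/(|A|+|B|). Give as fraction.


A intersect B = [5, 18, 22, 24]
|A intersect B| = 4
|A| = 10, |B| = 9
Dice = 2*4 / (10+9)
= 8 / 19 = 8/19

8/19


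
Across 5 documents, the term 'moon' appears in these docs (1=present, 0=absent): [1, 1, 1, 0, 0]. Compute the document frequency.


Checking each document for 'moon':
Doc 1: present
Doc 2: present
Doc 3: present
Doc 4: absent
Doc 5: absent
df = sum of presences = 1 + 1 + 1 + 0 + 0 = 3

3


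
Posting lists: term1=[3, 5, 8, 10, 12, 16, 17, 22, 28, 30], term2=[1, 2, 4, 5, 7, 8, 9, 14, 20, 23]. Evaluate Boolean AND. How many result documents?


Boolean AND: find intersection of posting lists
term1 docs: [3, 5, 8, 10, 12, 16, 17, 22, 28, 30]
term2 docs: [1, 2, 4, 5, 7, 8, 9, 14, 20, 23]
Intersection: [5, 8]
|intersection| = 2

2


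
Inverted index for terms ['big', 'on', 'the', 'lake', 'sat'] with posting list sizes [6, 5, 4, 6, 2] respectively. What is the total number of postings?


Summing posting list sizes:
'big': 6 postings
'on': 5 postings
'the': 4 postings
'lake': 6 postings
'sat': 2 postings
Total = 6 + 5 + 4 + 6 + 2 = 23

23


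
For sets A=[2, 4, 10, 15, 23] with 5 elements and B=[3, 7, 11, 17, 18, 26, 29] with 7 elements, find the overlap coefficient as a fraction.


A intersect B = []
|A intersect B| = 0
min(|A|, |B|) = min(5, 7) = 5
Overlap = 0 / 5 = 0

0


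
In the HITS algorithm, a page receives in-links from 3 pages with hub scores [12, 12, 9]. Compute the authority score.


Authority = sum of hub scores of in-linkers
In-link 1: hub score = 12
In-link 2: hub score = 12
In-link 3: hub score = 9
Authority = 12 + 12 + 9 = 33

33


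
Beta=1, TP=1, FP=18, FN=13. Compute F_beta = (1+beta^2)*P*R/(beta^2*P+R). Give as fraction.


P = TP/(TP+FP) = 1/19 = 1/19
R = TP/(TP+FN) = 1/14 = 1/14
beta^2 = 1^2 = 1
(1 + beta^2) = 2
Numerator = (1+beta^2)*P*R = 1/133
Denominator = beta^2*P + R = 1/19 + 1/14 = 33/266
F_beta = 2/33

2/33


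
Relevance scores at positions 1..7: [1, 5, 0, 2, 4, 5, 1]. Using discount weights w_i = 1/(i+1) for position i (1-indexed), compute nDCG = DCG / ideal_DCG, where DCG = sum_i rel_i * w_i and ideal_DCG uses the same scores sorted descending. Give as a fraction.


Position discount weights w_i = 1/(i+1) for i=1..7:
Weights = [1/2, 1/3, 1/4, 1/5, 1/6, 1/7, 1/8]
Actual relevance: [1, 5, 0, 2, 4, 5, 1]
DCG = 1/2 + 5/3 + 0/4 + 2/5 + 4/6 + 5/7 + 1/8 = 3421/840
Ideal relevance (sorted desc): [5, 5, 4, 2, 1, 1, 0]
Ideal DCG = 5/2 + 5/3 + 4/4 + 2/5 + 1/6 + 1/7 + 0/8 = 617/105
nDCG = DCG / ideal_DCG = 3421/840 / 617/105 = 3421/4936

3421/4936


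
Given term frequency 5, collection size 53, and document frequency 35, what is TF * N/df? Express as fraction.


TF * (N/df)
= 5 * (53/35)
= 5 * 53/35
= 53/7

53/7


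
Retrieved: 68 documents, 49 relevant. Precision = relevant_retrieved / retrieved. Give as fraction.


Precision = relevant_retrieved / total_retrieved
= 49 / 68
= 49 / (49 + 19)
= 49/68

49/68


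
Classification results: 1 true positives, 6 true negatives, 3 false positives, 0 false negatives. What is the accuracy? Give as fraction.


Accuracy = (TP + TN) / (TP + TN + FP + FN)
TP + TN = 1 + 6 = 7
Total = 1 + 6 + 3 + 0 = 10
Accuracy = 7 / 10 = 7/10

7/10


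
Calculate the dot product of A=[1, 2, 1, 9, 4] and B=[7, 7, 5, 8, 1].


Dot product = sum of element-wise products
A[0]*B[0] = 1*7 = 7
A[1]*B[1] = 2*7 = 14
A[2]*B[2] = 1*5 = 5
A[3]*B[3] = 9*8 = 72
A[4]*B[4] = 4*1 = 4
Sum = 7 + 14 + 5 + 72 + 4 = 102

102


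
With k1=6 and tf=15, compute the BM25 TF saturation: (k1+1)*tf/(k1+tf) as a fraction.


BM25 TF component = (k1+1)*tf / (k1+tf)
k1 = 6, tf = 15
Numerator = (6+1)*15 = 105
Denominator = 6 + 15 = 21
= 105/21 = 5

5


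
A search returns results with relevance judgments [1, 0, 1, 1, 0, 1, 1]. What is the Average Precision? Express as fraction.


Computing P@k for each relevant position:
Position 1: relevant, P@1 = 1/1 = 1
Position 2: not relevant
Position 3: relevant, P@3 = 2/3 = 2/3
Position 4: relevant, P@4 = 3/4 = 3/4
Position 5: not relevant
Position 6: relevant, P@6 = 4/6 = 2/3
Position 7: relevant, P@7 = 5/7 = 5/7
Sum of P@k = 1 + 2/3 + 3/4 + 2/3 + 5/7 = 319/84
AP = 319/84 / 5 = 319/420

319/420


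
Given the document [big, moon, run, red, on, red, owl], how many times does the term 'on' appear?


Document has 7 words
Scanning for 'on':
Found at positions: [4]
Count = 1

1


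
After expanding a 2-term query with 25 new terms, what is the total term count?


Original terms: 2
Expansion terms: 25
Total = 2 + 25 = 27

27


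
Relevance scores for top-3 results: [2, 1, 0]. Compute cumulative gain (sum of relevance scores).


Cumulative Gain = sum of relevance scores
Position 1: rel=2, running sum=2
Position 2: rel=1, running sum=3
Position 3: rel=0, running sum=3
CG = 3

3


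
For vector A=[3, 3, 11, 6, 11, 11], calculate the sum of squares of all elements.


|A|^2 = sum of squared components
A[0]^2 = 3^2 = 9
A[1]^2 = 3^2 = 9
A[2]^2 = 11^2 = 121
A[3]^2 = 6^2 = 36
A[4]^2 = 11^2 = 121
A[5]^2 = 11^2 = 121
Sum = 9 + 9 + 121 + 36 + 121 + 121 = 417

417


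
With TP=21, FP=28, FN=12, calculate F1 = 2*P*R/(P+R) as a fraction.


F1 = 2 * P * R / (P + R)
P = TP/(TP+FP) = 21/49 = 3/7
R = TP/(TP+FN) = 21/33 = 7/11
2 * P * R = 2 * 3/7 * 7/11 = 6/11
P + R = 3/7 + 7/11 = 82/77
F1 = 6/11 / 82/77 = 21/41

21/41


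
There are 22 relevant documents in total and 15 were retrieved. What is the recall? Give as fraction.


Recall = retrieved_relevant / total_relevant
= 15 / 22
= 15 / (15 + 7)
= 15/22

15/22


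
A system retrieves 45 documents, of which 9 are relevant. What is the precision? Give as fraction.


Precision = relevant_retrieved / total_retrieved
= 9 / 45
= 9 / (9 + 36)
= 1/5

1/5


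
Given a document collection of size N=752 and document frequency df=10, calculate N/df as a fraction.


IDF ratio = N / df
= 752 / 10
= 376/5

376/5
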